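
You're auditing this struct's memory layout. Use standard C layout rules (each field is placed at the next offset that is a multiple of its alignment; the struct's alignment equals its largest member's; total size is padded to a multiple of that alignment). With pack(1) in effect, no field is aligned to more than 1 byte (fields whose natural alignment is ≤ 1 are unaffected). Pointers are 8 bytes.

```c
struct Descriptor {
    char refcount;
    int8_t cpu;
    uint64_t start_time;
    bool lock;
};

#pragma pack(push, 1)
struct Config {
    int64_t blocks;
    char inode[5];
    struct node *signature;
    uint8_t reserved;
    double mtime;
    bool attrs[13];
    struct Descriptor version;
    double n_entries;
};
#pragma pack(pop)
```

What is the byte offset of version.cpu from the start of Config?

Descriptor: refcount at 0 (size 1, align 1) → ends 1; cpu at 1 (size 1, align 1) → ends 2; pad 6 to align 8 for start_time; start_time at 8 (size 8, align 8) → ends 16; lock at 16 (size 1, align 1) → ends 17; tail pad 7 to reach multiple of 8; total 24 bytes, alignment 8
blocks at 0 (size 8, align 1) → ends 8
inode at 8 (size 5, align 1) → ends 13
signature at 13 (size 8, align 1) → ends 21
reserved at 21 (size 1, align 1) → ends 22
mtime at 22 (size 8, align 1) → ends 30
attrs at 30 (size 13, align 1) → ends 43
version at 43 (size 24, align 1) → ends 67
within Descriptor: cpu at 1
43 + 1 = 44

44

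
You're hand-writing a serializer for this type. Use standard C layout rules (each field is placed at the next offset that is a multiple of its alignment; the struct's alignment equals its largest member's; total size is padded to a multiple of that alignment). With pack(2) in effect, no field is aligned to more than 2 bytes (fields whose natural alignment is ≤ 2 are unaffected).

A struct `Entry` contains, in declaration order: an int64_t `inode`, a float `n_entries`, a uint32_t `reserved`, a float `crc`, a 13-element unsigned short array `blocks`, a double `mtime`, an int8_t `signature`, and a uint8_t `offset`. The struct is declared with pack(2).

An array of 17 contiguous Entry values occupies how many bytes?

inode at 0 (size 8, align 2) → ends 8
n_entries at 8 (size 4, align 2) → ends 12
reserved at 12 (size 4, align 2) → ends 16
crc at 16 (size 4, align 2) → ends 20
blocks at 20 (size 26, align 2) → ends 46
mtime at 46 (size 8, align 2) → ends 54
signature at 54 (size 1, align 1) → ends 55
offset at 55 (size 1, align 1) → ends 56
total 56 bytes, alignment 2
array of 17: 17 × 56 = 952

952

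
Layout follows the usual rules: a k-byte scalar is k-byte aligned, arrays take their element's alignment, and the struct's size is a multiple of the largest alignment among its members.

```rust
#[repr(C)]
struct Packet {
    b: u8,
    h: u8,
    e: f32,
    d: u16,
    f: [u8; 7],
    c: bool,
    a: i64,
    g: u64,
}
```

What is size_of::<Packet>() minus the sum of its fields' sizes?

0..1  b  (1B, 1-aligned)
1..2  h  (1B, 1-aligned)
2..4  -- padding (2B)
4..8  e  (4B, 4-aligned)
8..10  d  (2B, 2-aligned)
10..17  f  (7B, 1-aligned)
17..18  c  (1B, 1-aligned)
18..24  -- padding (6B)
24..32  a  (8B, 8-aligned)
32..40  g  (8B, 8-aligned)
sizeof = 40, alignof = 8
data bytes 32, size 40 → padding 8

8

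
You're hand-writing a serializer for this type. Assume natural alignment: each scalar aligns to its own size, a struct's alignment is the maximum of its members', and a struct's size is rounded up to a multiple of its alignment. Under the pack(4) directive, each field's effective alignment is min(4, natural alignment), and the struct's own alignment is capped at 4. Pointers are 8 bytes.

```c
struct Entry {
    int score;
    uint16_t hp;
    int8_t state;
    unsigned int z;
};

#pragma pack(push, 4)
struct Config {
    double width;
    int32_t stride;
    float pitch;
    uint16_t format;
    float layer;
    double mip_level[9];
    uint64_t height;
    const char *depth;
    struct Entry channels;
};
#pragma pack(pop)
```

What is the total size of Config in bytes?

124

Entry: score at 0 (size 4, align 4) → ends 4; hp at 4 (size 2, align 2) → ends 6; state at 6 (size 1, align 1) → ends 7; pad 1 to align 4 for z; z at 8 (size 4, align 4) → ends 12; total 12 bytes, alignment 4
width at 0 (size 8, align 4) → ends 8
stride at 8 (size 4, align 4) → ends 12
pitch at 12 (size 4, align 4) → ends 16
format at 16 (size 2, align 2) → ends 18
pad 2 to align 4 for layer
layer at 20 (size 4, align 4) → ends 24
mip_level at 24 (size 72, align 4) → ends 96
height at 96 (size 8, align 4) → ends 104
depth at 104 (size 8, align 4) → ends 112
channels at 112 (size 12, align 4) → ends 124
total 124 bytes, alignment 4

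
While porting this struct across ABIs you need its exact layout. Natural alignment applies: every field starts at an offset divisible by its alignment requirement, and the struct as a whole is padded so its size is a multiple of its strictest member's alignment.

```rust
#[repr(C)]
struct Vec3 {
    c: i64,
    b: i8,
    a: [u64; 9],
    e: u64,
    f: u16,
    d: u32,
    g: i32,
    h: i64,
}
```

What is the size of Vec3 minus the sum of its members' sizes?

13

@0: c [8B, align 8] → 8
@8: b [1B, align 1] → 9
+7 pad (align 8)
@16: a [72B, align 8] → 88
@88: e [8B, align 8] → 96
@96: f [2B, align 2] → 98
+2 pad (align 4)
@100: d [4B, align 4] → 104
@104: g [4B, align 4] → 108
+4 pad (align 8)
@112: h [8B, align 8] → 120
size 120, align 8
data bytes 107, size 120 → padding 13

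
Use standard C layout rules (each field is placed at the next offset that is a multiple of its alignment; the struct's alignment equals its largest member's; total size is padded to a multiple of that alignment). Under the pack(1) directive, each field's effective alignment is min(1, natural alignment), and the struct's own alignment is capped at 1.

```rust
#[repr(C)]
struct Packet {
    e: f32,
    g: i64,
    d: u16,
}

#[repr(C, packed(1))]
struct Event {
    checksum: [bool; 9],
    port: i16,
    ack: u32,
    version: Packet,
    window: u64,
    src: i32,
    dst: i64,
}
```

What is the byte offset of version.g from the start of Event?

Packet: 0..4  e  (4B, 4-aligned); 4..8  -- padding (4B); 8..16  g  (8B, 8-aligned); 16..18  d  (2B, 2-aligned); 18..24  -- tail padding (6B); sizeof = 24, alignof = 8
0..9  checksum  (9B, 1-aligned)
9..11  port  (2B, 1-aligned)
11..15  ack  (4B, 1-aligned)
15..39  version  (24B, 1-aligned)
within Packet: g at 8
15 + 8 = 23

23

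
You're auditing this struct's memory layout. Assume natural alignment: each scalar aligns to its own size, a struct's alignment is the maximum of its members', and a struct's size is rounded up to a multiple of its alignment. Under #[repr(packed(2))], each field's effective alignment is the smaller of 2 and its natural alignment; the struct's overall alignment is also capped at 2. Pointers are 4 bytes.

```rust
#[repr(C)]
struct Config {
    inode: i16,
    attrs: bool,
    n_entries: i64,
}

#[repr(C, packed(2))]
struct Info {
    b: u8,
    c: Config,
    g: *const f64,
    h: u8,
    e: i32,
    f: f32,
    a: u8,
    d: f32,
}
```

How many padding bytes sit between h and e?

Config: inode at 0 (size 2, align 2) → ends 2; attrs at 2 (size 1, align 1) → ends 3; pad 5 to align 8 for n_entries; n_entries at 8 (size 8, align 8) → ends 16; total 16 bytes, alignment 8
b at 0 (size 1, align 1) → ends 1
pad 1 to align 2 for c
c at 2 (size 16, align 2) → ends 18
g at 18 (size 4, align 2) → ends 22
h at 22 (size 1, align 1) → ends 23
pad 1 to align 2 for e
e at 24 (size 4, align 2) → ends 28

1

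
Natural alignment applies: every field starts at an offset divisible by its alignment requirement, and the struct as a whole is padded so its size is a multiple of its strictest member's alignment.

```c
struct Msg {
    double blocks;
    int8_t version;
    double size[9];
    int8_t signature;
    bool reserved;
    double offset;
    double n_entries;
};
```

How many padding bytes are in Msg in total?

13

@0: blocks [8B, align 8] → 8
@8: version [1B, align 1] → 9
+7 pad (align 8)
@16: size [72B, align 8] → 88
@88: signature [1B, align 1] → 89
@89: reserved [1B, align 1] → 90
+6 pad (align 8)
@96: offset [8B, align 8] → 104
@104: n_entries [8B, align 8] → 112
size 112, align 8
data bytes 99, size 112 → padding 13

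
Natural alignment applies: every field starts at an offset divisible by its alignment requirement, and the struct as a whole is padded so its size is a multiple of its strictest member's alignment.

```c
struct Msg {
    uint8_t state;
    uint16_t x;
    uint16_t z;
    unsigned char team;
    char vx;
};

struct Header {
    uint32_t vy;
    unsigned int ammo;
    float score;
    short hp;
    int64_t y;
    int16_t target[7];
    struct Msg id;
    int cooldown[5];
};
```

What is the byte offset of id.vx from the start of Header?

45

Msg: 0..1  state  (1B, 1-aligned); 1..2  -- padding (1B); 2..4  x  (2B, 2-aligned); 4..6  z  (2B, 2-aligned); 6..7  team  (1B, 1-aligned); 7..8  vx  (1B, 1-aligned); sizeof = 8, alignof = 2
0..4  vy  (4B, 4-aligned)
4..8  ammo  (4B, 4-aligned)
8..12  score  (4B, 4-aligned)
12..14  hp  (2B, 2-aligned)
14..16  -- padding (2B)
16..24  y  (8B, 8-aligned)
24..38  target  (14B, 2-aligned)
38..46  id  (8B, 2-aligned)
within Msg: vx at 7
38 + 7 = 45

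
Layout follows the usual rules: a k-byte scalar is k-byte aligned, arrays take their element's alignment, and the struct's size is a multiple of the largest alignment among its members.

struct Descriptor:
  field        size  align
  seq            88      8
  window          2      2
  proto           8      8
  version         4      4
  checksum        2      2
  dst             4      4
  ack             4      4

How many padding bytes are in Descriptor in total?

seq at 0 (size 88, align 8) → ends 88
window at 88 (size 2, align 2) → ends 90
pad 6 to align 8 for proto
proto at 96 (size 8, align 8) → ends 104
version at 104 (size 4, align 4) → ends 108
checksum at 108 (size 2, align 2) → ends 110
pad 2 to align 4 for dst
dst at 112 (size 4, align 4) → ends 116
ack at 116 (size 4, align 4) → ends 120
total 120 bytes, alignment 8
data bytes 112, size 120 → padding 8

8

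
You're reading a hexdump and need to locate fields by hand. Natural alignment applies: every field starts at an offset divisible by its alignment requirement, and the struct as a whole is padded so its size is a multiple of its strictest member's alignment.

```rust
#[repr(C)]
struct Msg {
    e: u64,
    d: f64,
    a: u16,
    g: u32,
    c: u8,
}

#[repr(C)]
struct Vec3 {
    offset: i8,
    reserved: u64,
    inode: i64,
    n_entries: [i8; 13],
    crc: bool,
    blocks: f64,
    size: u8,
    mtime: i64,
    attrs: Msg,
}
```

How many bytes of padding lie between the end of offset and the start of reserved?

7

Msg: 0..8  e  (8B, 8-aligned); 8..16  d  (8B, 8-aligned); 16..18  a  (2B, 2-aligned); 18..20  -- padding (2B); 20..24  g  (4B, 4-aligned); 24..25  c  (1B, 1-aligned); 25..32  -- tail padding (7B); sizeof = 32, alignof = 8
0..1  offset  (1B, 1-aligned)
1..8  -- padding (7B)
8..16  reserved  (8B, 8-aligned)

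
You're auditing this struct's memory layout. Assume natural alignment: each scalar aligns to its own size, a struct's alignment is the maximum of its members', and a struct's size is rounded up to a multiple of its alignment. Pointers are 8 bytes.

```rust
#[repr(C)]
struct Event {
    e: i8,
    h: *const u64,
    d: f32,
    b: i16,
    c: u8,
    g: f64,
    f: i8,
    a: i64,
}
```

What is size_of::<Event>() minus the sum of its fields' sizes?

15

@0: e [1B, align 1] → 1
+7 pad (align 8)
@8: h [8B, align 8] → 16
@16: d [4B, align 4] → 20
@20: b [2B, align 2] → 22
@22: c [1B, align 1] → 23
+1 pad (align 8)
@24: g [8B, align 8] → 32
@32: f [1B, align 1] → 33
+7 pad (align 8)
@40: a [8B, align 8] → 48
size 48, align 8
data bytes 33, size 48 → padding 15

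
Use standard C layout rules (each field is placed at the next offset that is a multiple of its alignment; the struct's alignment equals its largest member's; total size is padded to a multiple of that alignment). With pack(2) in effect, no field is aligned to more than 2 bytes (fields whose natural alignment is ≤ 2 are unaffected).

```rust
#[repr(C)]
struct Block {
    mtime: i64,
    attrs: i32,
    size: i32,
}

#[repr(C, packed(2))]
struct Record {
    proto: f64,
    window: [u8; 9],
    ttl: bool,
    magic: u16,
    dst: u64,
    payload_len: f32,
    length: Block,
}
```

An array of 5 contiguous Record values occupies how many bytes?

240

Block: @0: mtime [8B, align 8] → 8; @8: attrs [4B, align 4] → 12; @12: size [4B, align 4] → 16; size 16, align 8
@0: proto [8B, align 2] → 8
@8: window [9B, align 1] → 17
@17: ttl [1B, align 1] → 18
@18: magic [2B, align 2] → 20
@20: dst [8B, align 2] → 28
@28: payload_len [4B, align 2] → 32
@32: length [16B, align 2] → 48
size 48, align 2
array of 5: 5 × 48 = 240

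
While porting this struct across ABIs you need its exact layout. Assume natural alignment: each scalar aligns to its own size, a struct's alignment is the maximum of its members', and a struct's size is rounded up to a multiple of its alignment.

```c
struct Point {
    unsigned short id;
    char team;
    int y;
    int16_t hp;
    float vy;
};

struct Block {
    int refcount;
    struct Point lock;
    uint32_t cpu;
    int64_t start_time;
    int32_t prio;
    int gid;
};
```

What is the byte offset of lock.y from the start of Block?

8

Point: @0: id [2B, align 2] → 2; @2: team [1B, align 1] → 3; +1 pad (align 4); @4: y [4B, align 4] → 8; @8: hp [2B, align 2] → 10; +2 pad (align 4); @12: vy [4B, align 4] → 16; size 16, align 4
@0: refcount [4B, align 4] → 4
@4: lock [16B, align 4] → 20
within Point: y at 4
4 + 4 = 8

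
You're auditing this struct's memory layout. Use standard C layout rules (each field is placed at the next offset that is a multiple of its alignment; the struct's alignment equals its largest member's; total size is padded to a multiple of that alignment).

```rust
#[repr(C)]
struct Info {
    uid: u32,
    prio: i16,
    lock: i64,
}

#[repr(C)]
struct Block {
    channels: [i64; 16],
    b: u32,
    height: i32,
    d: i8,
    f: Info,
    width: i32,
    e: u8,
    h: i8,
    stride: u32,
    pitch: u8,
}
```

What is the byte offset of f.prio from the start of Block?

148

Info: @0: uid [4B, align 4] → 4; @4: prio [2B, align 2] → 6; +2 pad (align 8); @8: lock [8B, align 8] → 16; size 16, align 8
@0: channels [128B, align 8] → 128
@128: b [4B, align 4] → 132
@132: height [4B, align 4] → 136
@136: d [1B, align 1] → 137
+7 pad (align 8)
@144: f [16B, align 8] → 160
within Info: prio at 4
144 + 4 = 148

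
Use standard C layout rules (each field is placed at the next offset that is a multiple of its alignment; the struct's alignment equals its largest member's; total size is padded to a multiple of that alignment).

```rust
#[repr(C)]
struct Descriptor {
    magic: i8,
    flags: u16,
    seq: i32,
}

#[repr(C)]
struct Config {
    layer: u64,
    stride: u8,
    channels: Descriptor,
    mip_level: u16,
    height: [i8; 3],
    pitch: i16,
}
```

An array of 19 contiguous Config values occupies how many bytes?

Descriptor: @0: magic [1B, align 1] → 1; +1 pad (align 2); @2: flags [2B, align 2] → 4; @4: seq [4B, align 4] → 8; size 8, align 4
@0: layer [8B, align 8] → 8
@8: stride [1B, align 1] → 9
+3 pad (align 4)
@12: channels [8B, align 4] → 20
@20: mip_level [2B, align 2] → 22
@22: height [3B, align 1] → 25
+1 pad (align 2)
@26: pitch [2B, align 2] → 28
+4 tail pad (align 8)
size 32, align 8
array of 19: 19 × 32 = 608

608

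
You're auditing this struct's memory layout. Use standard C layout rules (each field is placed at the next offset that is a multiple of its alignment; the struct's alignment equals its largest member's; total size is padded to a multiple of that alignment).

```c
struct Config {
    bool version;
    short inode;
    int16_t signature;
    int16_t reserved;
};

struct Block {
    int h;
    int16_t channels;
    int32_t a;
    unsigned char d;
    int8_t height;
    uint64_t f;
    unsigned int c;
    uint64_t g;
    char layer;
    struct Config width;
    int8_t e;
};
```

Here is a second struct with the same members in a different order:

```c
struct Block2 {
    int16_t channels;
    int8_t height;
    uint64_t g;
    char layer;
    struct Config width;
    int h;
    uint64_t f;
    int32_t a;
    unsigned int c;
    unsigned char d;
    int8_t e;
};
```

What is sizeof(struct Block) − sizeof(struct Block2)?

0

Config: 0..1  version  (1B, 1-aligned); 1..2  -- padding (1B); 2..4  inode  (2B, 2-aligned); 4..6  signature  (2B, 2-aligned); 6..8  reserved  (2B, 2-aligned); sizeof = 8, alignof = 2
0..4  h  (4B, 4-aligned)
4..6  channels  (2B, 2-aligned)
6..8  -- padding (2B)
8..12  a  (4B, 4-aligned)
12..13  d  (1B, 1-aligned)
13..14  height  (1B, 1-aligned)
14..16  -- padding (2B)
16..24  f  (8B, 8-aligned)
24..28  c  (4B, 4-aligned)
28..32  -- padding (4B)
32..40  g  (8B, 8-aligned)
40..41  layer  (1B, 1-aligned)
41..42  -- padding (1B)
42..50  width  (8B, 2-aligned)
50..51  e  (1B, 1-aligned)
51..56  -- tail padding (5B)
sizeof = 56, alignof = 8
— Block2 —
0..2  channels  (2B, 2-aligned)
2..3  height  (1B, 1-aligned)
3..8  -- padding (5B)
8..16  g  (8B, 8-aligned)
16..17  layer  (1B, 1-aligned)
17..18  -- padding (1B)
18..26  width  (8B, 2-aligned)
26..28  -- padding (2B)
28..32  h  (4B, 4-aligned)
32..40  f  (8B, 8-aligned)
40..44  a  (4B, 4-aligned)
44..48  c  (4B, 4-aligned)
48..49  d  (1B, 1-aligned)
49..50  e  (1B, 1-aligned)
50..56  -- tail padding (6B)
sizeof = 56, alignof = 8
56 − 56 = 0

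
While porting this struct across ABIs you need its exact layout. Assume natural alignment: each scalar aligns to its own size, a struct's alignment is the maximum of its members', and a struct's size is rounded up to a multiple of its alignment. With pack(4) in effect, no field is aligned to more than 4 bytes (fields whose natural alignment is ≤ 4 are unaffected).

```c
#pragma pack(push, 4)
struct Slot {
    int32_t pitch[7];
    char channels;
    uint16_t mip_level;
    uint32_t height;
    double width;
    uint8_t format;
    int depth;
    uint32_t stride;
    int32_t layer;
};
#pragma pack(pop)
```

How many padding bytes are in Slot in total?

0..28  pitch  (28B, 4-aligned)
28..29  channels  (1B, 1-aligned)
29..30  -- padding (1B)
30..32  mip_level  (2B, 2-aligned)
32..36  height  (4B, 4-aligned)
36..44  width  (8B, 4-aligned)
44..45  format  (1B, 1-aligned)
45..48  -- padding (3B)
48..52  depth  (4B, 4-aligned)
52..56  stride  (4B, 4-aligned)
56..60  layer  (4B, 4-aligned)
sizeof = 60, alignof = 4
data bytes 56, size 60 → padding 4

4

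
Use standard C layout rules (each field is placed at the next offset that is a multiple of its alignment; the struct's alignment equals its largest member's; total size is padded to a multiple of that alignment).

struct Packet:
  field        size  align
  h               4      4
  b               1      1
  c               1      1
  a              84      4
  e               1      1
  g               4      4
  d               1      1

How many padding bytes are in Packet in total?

@0: h [4B, align 4] → 4
@4: b [1B, align 1] → 5
@5: c [1B, align 1] → 6
+2 pad (align 4)
@8: a [84B, align 4] → 92
@92: e [1B, align 1] → 93
+3 pad (align 4)
@96: g [4B, align 4] → 100
@100: d [1B, align 1] → 101
+3 tail pad (align 4)
size 104, align 4
data bytes 96, size 104 → padding 8

8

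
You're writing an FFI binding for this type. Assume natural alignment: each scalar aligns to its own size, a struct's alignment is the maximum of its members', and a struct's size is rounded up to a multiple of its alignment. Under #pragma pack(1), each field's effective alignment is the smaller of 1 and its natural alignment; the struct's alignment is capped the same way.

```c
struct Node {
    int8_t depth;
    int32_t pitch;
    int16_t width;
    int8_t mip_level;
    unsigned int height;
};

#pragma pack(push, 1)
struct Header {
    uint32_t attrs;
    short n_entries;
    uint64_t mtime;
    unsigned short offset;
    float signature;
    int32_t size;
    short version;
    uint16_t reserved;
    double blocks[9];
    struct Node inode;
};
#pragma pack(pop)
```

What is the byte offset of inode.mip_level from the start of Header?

Node: 0..1  depth  (1B, 1-aligned); 1..4  -- padding (3B); 4..8  pitch  (4B, 4-aligned); 8..10  width  (2B, 2-aligned); 10..11  mip_level  (1B, 1-aligned); 11..12  -- padding (1B); 12..16  height  (4B, 4-aligned); sizeof = 16, alignof = 4
0..4  attrs  (4B, 1-aligned)
4..6  n_entries  (2B, 1-aligned)
6..14  mtime  (8B, 1-aligned)
14..16  offset  (2B, 1-aligned)
16..20  signature  (4B, 1-aligned)
20..24  size  (4B, 1-aligned)
24..26  version  (2B, 1-aligned)
26..28  reserved  (2B, 1-aligned)
28..100  blocks  (72B, 1-aligned)
100..116  inode  (16B, 1-aligned)
within Node: mip_level at 10
100 + 10 = 110

110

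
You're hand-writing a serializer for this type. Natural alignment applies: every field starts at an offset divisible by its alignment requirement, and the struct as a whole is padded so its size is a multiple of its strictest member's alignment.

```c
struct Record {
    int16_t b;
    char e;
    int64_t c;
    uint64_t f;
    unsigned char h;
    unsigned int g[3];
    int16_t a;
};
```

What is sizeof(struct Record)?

@0: b [2B, align 2] → 2
@2: e [1B, align 1] → 3
+5 pad (align 8)
@8: c [8B, align 8] → 16
@16: f [8B, align 8] → 24
@24: h [1B, align 1] → 25
+3 pad (align 4)
@28: g [12B, align 4] → 40
@40: a [2B, align 2] → 42
+6 tail pad (align 8)
size 48, align 8

48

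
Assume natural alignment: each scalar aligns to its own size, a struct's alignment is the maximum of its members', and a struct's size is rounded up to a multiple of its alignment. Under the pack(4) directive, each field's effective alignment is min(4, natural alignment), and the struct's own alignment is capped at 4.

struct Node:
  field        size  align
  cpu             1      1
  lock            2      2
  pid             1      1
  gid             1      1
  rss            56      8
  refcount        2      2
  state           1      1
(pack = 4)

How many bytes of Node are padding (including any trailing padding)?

0..1  cpu  (1B, 1-aligned)
1..2  -- padding (1B)
2..4  lock  (2B, 2-aligned)
4..5  pid  (1B, 1-aligned)
5..6  gid  (1B, 1-aligned)
6..8  -- padding (2B)
8..64  rss  (56B, 4-aligned)
64..66  refcount  (2B, 2-aligned)
66..67  state  (1B, 1-aligned)
67..68  -- tail padding (1B)
sizeof = 68, alignof = 4
data bytes 64, size 68 → padding 4

4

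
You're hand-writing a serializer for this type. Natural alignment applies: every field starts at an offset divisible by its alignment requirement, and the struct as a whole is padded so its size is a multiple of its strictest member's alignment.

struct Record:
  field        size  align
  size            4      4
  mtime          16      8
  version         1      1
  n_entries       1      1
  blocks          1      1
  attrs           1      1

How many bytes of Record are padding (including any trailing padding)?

8

0..4  size  (4B, 4-aligned)
4..8  -- padding (4B)
8..24  mtime  (16B, 8-aligned)
24..25  version  (1B, 1-aligned)
25..26  n_entries  (1B, 1-aligned)
26..27  blocks  (1B, 1-aligned)
27..28  attrs  (1B, 1-aligned)
28..32  -- tail padding (4B)
sizeof = 32, alignof = 8
data bytes 24, size 32 → padding 8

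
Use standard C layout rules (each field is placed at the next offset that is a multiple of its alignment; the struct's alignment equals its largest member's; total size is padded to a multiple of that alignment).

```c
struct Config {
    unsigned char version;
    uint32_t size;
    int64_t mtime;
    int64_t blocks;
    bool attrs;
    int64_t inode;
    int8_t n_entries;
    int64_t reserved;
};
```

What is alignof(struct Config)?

8

member alignments: version=1, size=4, mtime=8, blocks=8, attrs=1, inode=8, n_entries=1, reserved=8
max = 8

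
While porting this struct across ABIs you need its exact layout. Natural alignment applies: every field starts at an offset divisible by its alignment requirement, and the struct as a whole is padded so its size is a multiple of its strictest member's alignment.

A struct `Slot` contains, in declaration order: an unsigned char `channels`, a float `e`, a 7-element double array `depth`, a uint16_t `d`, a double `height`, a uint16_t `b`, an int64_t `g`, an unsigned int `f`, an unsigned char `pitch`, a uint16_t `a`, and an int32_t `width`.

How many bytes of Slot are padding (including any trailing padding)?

0..1  channels  (1B, 1-aligned)
1..4  -- padding (3B)
4..8  e  (4B, 4-aligned)
8..64  depth  (56B, 8-aligned)
64..66  d  (2B, 2-aligned)
66..72  -- padding (6B)
72..80  height  (8B, 8-aligned)
80..82  b  (2B, 2-aligned)
82..88  -- padding (6B)
88..96  g  (8B, 8-aligned)
96..100  f  (4B, 4-aligned)
100..101  pitch  (1B, 1-aligned)
101..102  -- padding (1B)
102..104  a  (2B, 2-aligned)
104..108  width  (4B, 4-aligned)
108..112  -- tail padding (4B)
sizeof = 112, alignof = 8
data bytes 92, size 112 → padding 20

20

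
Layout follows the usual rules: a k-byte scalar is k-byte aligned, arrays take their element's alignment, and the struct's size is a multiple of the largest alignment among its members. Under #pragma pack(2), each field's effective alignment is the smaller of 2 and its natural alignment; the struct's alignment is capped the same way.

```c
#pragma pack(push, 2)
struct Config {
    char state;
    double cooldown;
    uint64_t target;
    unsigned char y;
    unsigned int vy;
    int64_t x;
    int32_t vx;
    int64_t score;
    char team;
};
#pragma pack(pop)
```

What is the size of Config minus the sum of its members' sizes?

3

0..1  state  (1B, 1-aligned)
1..2  -- padding (1B)
2..10  cooldown  (8B, 2-aligned)
10..18  target  (8B, 2-aligned)
18..19  y  (1B, 1-aligned)
19..20  -- padding (1B)
20..24  vy  (4B, 2-aligned)
24..32  x  (8B, 2-aligned)
32..36  vx  (4B, 2-aligned)
36..44  score  (8B, 2-aligned)
44..45  team  (1B, 1-aligned)
45..46  -- tail padding (1B)
sizeof = 46, alignof = 2
data bytes 43, size 46 → padding 3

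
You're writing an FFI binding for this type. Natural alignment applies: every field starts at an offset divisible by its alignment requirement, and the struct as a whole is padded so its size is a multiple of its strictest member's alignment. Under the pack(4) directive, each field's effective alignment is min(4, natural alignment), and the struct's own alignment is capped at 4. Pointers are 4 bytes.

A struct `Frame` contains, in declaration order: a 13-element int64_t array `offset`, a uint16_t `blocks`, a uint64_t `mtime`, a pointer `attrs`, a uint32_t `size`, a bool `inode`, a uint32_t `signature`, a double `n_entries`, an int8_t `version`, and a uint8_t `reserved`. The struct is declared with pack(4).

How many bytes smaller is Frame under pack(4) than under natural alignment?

natural layout:
  offset at 0 (size 104, align 8) → ends 104
  blocks at 104 (size 2, align 2) → ends 106
  pad 6 to align 8 for mtime
  mtime at 112 (size 8, align 8) → ends 120
  attrs at 120 (size 4, align 4) → ends 124
  size at 124 (size 4, align 4) → ends 128
  inode at 128 (size 1, align 1) → ends 129
  pad 3 to align 4 for signature
  signature at 132 (size 4, align 4) → ends 136
  n_entries at 136 (size 8, align 8) → ends 144
  version at 144 (size 1, align 1) → ends 145
  reserved at 145 (size 1, align 1) → ends 146
  tail pad 6 to reach multiple of 8
  total 152 bytes, alignment 8
packed(4) layout:
  offset at 0 (size 104, align 4) → ends 104
  blocks at 104 (size 2, align 2) → ends 106
  pad 2 to align 4 for mtime
  mtime at 108 (size 8, align 4) → ends 116
  attrs at 116 (size 4, align 4) → ends 120
  size at 120 (size 4, align 4) → ends 124
  inode at 124 (size 1, align 1) → ends 125
  pad 3 to align 4 for signature
  signature at 128 (size 4, align 4) → ends 132
  n_entries at 132 (size 8, align 4) → ends 140
  version at 140 (size 1, align 1) → ends 141
  reserved at 141 (size 1, align 1) → ends 142
  tail pad 2 to reach multiple of 4
  total 144 bytes, alignment 4
152 − 144 = 8

8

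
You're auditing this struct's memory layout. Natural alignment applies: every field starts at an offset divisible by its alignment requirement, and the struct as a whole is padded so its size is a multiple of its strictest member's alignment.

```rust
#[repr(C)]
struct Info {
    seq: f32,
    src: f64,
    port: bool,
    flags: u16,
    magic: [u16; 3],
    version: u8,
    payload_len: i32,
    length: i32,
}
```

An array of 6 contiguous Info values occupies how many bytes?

@0: seq [4B, align 4] → 4
+4 pad (align 8)
@8: src [8B, align 8] → 16
@16: port [1B, align 1] → 17
+1 pad (align 2)
@18: flags [2B, align 2] → 20
@20: magic [6B, align 2] → 26
@26: version [1B, align 1] → 27
+1 pad (align 4)
@28: payload_len [4B, align 4] → 32
@32: length [4B, align 4] → 36
+4 tail pad (align 8)
size 40, align 8
array of 6: 6 × 40 = 240

240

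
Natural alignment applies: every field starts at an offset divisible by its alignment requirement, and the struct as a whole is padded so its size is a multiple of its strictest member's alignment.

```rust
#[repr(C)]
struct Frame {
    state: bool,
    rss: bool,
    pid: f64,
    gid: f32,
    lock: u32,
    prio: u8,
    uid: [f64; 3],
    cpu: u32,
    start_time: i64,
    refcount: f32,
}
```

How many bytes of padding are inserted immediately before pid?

0..1  state  (1B, 1-aligned)
1..2  rss  (1B, 1-aligned)
2..8  -- padding (6B)
8..16  pid  (8B, 8-aligned)

6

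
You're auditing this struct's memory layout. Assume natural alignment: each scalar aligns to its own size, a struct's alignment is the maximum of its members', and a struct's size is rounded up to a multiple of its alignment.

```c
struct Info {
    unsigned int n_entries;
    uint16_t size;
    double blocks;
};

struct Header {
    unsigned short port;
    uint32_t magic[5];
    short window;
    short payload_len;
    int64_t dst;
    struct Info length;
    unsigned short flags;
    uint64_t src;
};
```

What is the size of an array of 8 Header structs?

Info: n_entries at 0 (size 4, align 4) → ends 4; size at 4 (size 2, align 2) → ends 6; pad 2 to align 8 for blocks; blocks at 8 (size 8, align 8) → ends 16; total 16 bytes, alignment 8
port at 0 (size 2, align 2) → ends 2
pad 2 to align 4 for magic
magic at 4 (size 20, align 4) → ends 24
window at 24 (size 2, align 2) → ends 26
payload_len at 26 (size 2, align 2) → ends 28
pad 4 to align 8 for dst
dst at 32 (size 8, align 8) → ends 40
length at 40 (size 16, align 8) → ends 56
flags at 56 (size 2, align 2) → ends 58
pad 6 to align 8 for src
src at 64 (size 8, align 8) → ends 72
total 72 bytes, alignment 8
array of 8: 8 × 72 = 576

576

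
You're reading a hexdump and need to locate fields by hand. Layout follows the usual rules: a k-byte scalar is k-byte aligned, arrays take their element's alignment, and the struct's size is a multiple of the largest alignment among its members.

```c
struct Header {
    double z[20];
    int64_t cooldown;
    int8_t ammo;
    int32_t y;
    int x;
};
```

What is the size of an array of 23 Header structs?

4232

0..160  z  (160B, 8-aligned)
160..168  cooldown  (8B, 8-aligned)
168..169  ammo  (1B, 1-aligned)
169..172  -- padding (3B)
172..176  y  (4B, 4-aligned)
176..180  x  (4B, 4-aligned)
180..184  -- tail padding (4B)
sizeof = 184, alignof = 8
array of 23: 23 × 184 = 4232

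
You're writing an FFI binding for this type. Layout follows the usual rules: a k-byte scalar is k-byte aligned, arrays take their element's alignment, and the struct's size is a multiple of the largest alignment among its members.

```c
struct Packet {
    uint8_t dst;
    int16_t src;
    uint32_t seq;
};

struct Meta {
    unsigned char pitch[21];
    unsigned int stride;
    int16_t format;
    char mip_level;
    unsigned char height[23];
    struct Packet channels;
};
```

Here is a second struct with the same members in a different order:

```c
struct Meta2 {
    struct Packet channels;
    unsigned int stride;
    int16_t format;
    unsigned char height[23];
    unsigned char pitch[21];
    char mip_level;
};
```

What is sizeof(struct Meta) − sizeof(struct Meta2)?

Packet: @0: dst [1B, align 1] → 1; +1 pad (align 2); @2: src [2B, align 2] → 4; @4: seq [4B, align 4] → 8; size 8, align 4
@0: pitch [21B, align 1] → 21
+3 pad (align 4)
@24: stride [4B, align 4] → 28
@28: format [2B, align 2] → 30
@30: mip_level [1B, align 1] → 31
@31: height [23B, align 1] → 54
+2 pad (align 4)
@56: channels [8B, align 4] → 64
size 64, align 4
— Meta2 —
@0: channels [8B, align 4] → 8
@8: stride [4B, align 4] → 12
@12: format [2B, align 2] → 14
@14: height [23B, align 1] → 37
@37: pitch [21B, align 1] → 58
@58: mip_level [1B, align 1] → 59
+1 tail pad (align 4)
size 60, align 4
64 − 60 = 4

4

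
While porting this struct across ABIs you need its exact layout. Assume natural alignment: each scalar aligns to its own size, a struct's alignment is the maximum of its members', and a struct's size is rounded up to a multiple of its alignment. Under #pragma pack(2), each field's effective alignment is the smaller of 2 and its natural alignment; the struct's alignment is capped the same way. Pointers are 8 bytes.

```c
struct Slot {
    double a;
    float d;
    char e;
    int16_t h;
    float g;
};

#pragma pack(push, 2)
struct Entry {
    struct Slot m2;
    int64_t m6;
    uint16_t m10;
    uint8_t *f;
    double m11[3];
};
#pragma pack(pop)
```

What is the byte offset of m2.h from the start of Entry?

14

Slot: a at 0 (size 8, align 8) → ends 8; d at 8 (size 4, align 4) → ends 12; e at 12 (size 1, align 1) → ends 13; pad 1 to align 2 for h; h at 14 (size 2, align 2) → ends 16; g at 16 (size 4, align 4) → ends 20; tail pad 4 to reach multiple of 8; total 24 bytes, alignment 8
m2 at 0 (size 24, align 2) → ends 24
within Slot: h at 14
0 + 14 = 14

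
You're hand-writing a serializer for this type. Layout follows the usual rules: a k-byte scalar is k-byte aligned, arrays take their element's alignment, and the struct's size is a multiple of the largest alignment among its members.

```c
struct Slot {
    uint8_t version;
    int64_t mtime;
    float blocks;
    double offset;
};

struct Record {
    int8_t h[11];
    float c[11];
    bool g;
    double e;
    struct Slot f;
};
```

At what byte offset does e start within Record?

Slot: 0..1  version  (1B, 1-aligned); 1..8  -- padding (7B); 8..16  mtime  (8B, 8-aligned); 16..20  blocks  (4B, 4-aligned); 20..24  -- padding (4B); 24..32  offset  (8B, 8-aligned); sizeof = 32, alignof = 8
0..11  h  (11B, 1-aligned)
11..12  -- padding (1B)
12..56  c  (44B, 4-aligned)
56..57  g  (1B, 1-aligned)
57..64  -- padding (7B)
64..72  e  (8B, 8-aligned)

64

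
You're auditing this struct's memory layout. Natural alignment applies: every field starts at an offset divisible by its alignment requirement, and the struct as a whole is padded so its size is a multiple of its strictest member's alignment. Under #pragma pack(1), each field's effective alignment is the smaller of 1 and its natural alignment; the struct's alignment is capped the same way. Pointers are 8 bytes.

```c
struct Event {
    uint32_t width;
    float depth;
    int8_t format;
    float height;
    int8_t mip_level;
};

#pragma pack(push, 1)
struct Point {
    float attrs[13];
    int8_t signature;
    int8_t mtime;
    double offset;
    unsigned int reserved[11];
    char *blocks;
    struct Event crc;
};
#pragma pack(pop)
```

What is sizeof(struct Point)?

Event: 0..4  width  (4B, 4-aligned); 4..8  depth  (4B, 4-aligned); 8..9  format  (1B, 1-aligned); 9..12  -- padding (3B); 12..16  height  (4B, 4-aligned); 16..17  mip_level  (1B, 1-aligned); 17..20  -- tail padding (3B); sizeof = 20, alignof = 4
0..52  attrs  (52B, 1-aligned)
52..53  signature  (1B, 1-aligned)
53..54  mtime  (1B, 1-aligned)
54..62  offset  (8B, 1-aligned)
62..106  reserved  (44B, 1-aligned)
106..114  blocks  (8B, 1-aligned)
114..134  crc  (20B, 1-aligned)
sizeof = 134, alignof = 1

134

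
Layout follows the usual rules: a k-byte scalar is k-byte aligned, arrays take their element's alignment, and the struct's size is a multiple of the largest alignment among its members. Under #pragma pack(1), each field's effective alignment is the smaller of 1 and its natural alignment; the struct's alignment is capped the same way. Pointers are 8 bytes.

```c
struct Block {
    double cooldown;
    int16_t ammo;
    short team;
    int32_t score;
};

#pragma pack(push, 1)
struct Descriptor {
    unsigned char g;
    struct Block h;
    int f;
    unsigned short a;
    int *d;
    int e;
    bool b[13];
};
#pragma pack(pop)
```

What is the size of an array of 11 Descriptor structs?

528

Block: cooldown at 0 (size 8, align 8) → ends 8; ammo at 8 (size 2, align 2) → ends 10; team at 10 (size 2, align 2) → ends 12; score at 12 (size 4, align 4) → ends 16; total 16 bytes, alignment 8
g at 0 (size 1, align 1) → ends 1
h at 1 (size 16, align 1) → ends 17
f at 17 (size 4, align 1) → ends 21
a at 21 (size 2, align 1) → ends 23
d at 23 (size 8, align 1) → ends 31
e at 31 (size 4, align 1) → ends 35
b at 35 (size 13, align 1) → ends 48
total 48 bytes, alignment 1
array of 11: 11 × 48 = 528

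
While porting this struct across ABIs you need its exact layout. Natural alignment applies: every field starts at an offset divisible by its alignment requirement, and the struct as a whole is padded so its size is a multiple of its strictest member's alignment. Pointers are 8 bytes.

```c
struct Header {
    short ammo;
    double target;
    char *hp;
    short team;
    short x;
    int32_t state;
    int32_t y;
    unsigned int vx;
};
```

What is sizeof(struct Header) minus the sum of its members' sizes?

6

@0: ammo [2B, align 2] → 2
+6 pad (align 8)
@8: target [8B, align 8] → 16
@16: hp [8B, align 8] → 24
@24: team [2B, align 2] → 26
@26: x [2B, align 2] → 28
@28: state [4B, align 4] → 32
@32: y [4B, align 4] → 36
@36: vx [4B, align 4] → 40
size 40, align 8
data bytes 34, size 40 → padding 6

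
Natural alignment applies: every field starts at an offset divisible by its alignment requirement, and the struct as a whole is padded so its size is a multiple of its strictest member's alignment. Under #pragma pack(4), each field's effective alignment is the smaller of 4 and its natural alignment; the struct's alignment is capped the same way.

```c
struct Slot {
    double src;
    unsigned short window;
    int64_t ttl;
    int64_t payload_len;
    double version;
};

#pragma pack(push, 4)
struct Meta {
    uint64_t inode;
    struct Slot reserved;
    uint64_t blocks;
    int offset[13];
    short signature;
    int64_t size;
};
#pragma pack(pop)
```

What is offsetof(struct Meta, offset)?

56

Slot: @0: src [8B, align 8] → 8; @8: window [2B, align 2] → 10; +6 pad (align 8); @16: ttl [8B, align 8] → 24; @24: payload_len [8B, align 8] → 32; @32: version [8B, align 8] → 40; size 40, align 8
@0: inode [8B, align 4] → 8
@8: reserved [40B, align 4] → 48
@48: blocks [8B, align 4] → 56
@56: offset [52B, align 4] → 108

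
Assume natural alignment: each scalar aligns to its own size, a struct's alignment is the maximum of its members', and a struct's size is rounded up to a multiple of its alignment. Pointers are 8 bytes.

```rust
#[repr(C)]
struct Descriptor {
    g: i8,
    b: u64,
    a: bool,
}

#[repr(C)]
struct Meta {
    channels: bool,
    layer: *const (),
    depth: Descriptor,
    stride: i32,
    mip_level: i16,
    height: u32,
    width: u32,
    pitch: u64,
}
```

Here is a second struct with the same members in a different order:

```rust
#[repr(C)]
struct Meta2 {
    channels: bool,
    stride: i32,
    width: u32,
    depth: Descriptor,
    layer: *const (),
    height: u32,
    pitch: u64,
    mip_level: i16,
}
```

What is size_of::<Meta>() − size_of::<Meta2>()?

Descriptor: g at 0 (size 1, align 1) → ends 1; pad 7 to align 8 for b; b at 8 (size 8, align 8) → ends 16; a at 16 (size 1, align 1) → ends 17; tail pad 7 to reach multiple of 8; total 24 bytes, alignment 8
channels at 0 (size 1, align 1) → ends 1
pad 7 to align 8 for layer
layer at 8 (size 8, align 8) → ends 16
depth at 16 (size 24, align 8) → ends 40
stride at 40 (size 4, align 4) → ends 44
mip_level at 44 (size 2, align 2) → ends 46
pad 2 to align 4 for height
height at 48 (size 4, align 4) → ends 52
width at 52 (size 4, align 4) → ends 56
pitch at 56 (size 8, align 8) → ends 64
total 64 bytes, alignment 8
— Meta2 —
channels at 0 (size 1, align 1) → ends 1
pad 3 to align 4 for stride
stride at 4 (size 4, align 4) → ends 8
width at 8 (size 4, align 4) → ends 12
pad 4 to align 8 for depth
depth at 16 (size 24, align 8) → ends 40
layer at 40 (size 8, align 8) → ends 48
height at 48 (size 4, align 4) → ends 52
pad 4 to align 8 for pitch
pitch at 56 (size 8, align 8) → ends 64
mip_level at 64 (size 2, align 2) → ends 66
tail pad 6 to reach multiple of 8
total 72 bytes, alignment 8
64 − 72 = -8

-8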